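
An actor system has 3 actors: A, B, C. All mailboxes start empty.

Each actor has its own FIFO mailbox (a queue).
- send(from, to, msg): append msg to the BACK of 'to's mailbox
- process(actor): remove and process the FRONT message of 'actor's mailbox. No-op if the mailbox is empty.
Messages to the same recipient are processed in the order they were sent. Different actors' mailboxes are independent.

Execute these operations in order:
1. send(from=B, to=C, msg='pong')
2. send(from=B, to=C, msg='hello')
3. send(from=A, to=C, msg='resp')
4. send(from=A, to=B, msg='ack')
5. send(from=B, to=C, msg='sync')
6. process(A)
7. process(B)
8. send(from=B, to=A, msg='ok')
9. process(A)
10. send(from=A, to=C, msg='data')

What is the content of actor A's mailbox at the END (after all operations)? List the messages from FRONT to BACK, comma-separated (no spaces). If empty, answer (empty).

After 1 (send(from=B, to=C, msg='pong')): A:[] B:[] C:[pong]
After 2 (send(from=B, to=C, msg='hello')): A:[] B:[] C:[pong,hello]
After 3 (send(from=A, to=C, msg='resp')): A:[] B:[] C:[pong,hello,resp]
After 4 (send(from=A, to=B, msg='ack')): A:[] B:[ack] C:[pong,hello,resp]
After 5 (send(from=B, to=C, msg='sync')): A:[] B:[ack] C:[pong,hello,resp,sync]
After 6 (process(A)): A:[] B:[ack] C:[pong,hello,resp,sync]
After 7 (process(B)): A:[] B:[] C:[pong,hello,resp,sync]
After 8 (send(from=B, to=A, msg='ok')): A:[ok] B:[] C:[pong,hello,resp,sync]
After 9 (process(A)): A:[] B:[] C:[pong,hello,resp,sync]
After 10 (send(from=A, to=C, msg='data')): A:[] B:[] C:[pong,hello,resp,sync,data]

Answer: (empty)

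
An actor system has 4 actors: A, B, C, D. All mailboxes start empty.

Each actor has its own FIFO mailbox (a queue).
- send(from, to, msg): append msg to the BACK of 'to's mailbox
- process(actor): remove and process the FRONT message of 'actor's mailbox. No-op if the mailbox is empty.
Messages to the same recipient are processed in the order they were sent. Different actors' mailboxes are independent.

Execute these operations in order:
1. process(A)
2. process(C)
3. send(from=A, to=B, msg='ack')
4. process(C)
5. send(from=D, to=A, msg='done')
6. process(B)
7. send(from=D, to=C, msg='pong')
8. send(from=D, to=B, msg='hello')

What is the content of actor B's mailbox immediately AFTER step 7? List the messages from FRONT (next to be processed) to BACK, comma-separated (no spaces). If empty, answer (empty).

After 1 (process(A)): A:[] B:[] C:[] D:[]
After 2 (process(C)): A:[] B:[] C:[] D:[]
After 3 (send(from=A, to=B, msg='ack')): A:[] B:[ack] C:[] D:[]
After 4 (process(C)): A:[] B:[ack] C:[] D:[]
After 5 (send(from=D, to=A, msg='done')): A:[done] B:[ack] C:[] D:[]
After 6 (process(B)): A:[done] B:[] C:[] D:[]
After 7 (send(from=D, to=C, msg='pong')): A:[done] B:[] C:[pong] D:[]

(empty)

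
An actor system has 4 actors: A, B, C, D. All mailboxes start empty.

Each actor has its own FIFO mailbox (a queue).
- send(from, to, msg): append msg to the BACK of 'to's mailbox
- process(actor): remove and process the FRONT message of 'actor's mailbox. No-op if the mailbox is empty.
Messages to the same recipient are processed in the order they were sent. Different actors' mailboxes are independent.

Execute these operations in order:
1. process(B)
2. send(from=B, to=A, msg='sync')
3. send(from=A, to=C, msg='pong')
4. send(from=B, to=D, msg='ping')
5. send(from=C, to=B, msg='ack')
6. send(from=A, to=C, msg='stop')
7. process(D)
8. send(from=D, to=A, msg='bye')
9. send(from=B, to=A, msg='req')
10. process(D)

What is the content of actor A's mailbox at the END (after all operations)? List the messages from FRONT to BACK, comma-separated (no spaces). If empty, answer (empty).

After 1 (process(B)): A:[] B:[] C:[] D:[]
After 2 (send(from=B, to=A, msg='sync')): A:[sync] B:[] C:[] D:[]
After 3 (send(from=A, to=C, msg='pong')): A:[sync] B:[] C:[pong] D:[]
After 4 (send(from=B, to=D, msg='ping')): A:[sync] B:[] C:[pong] D:[ping]
After 5 (send(from=C, to=B, msg='ack')): A:[sync] B:[ack] C:[pong] D:[ping]
After 6 (send(from=A, to=C, msg='stop')): A:[sync] B:[ack] C:[pong,stop] D:[ping]
After 7 (process(D)): A:[sync] B:[ack] C:[pong,stop] D:[]
After 8 (send(from=D, to=A, msg='bye')): A:[sync,bye] B:[ack] C:[pong,stop] D:[]
After 9 (send(from=B, to=A, msg='req')): A:[sync,bye,req] B:[ack] C:[pong,stop] D:[]
After 10 (process(D)): A:[sync,bye,req] B:[ack] C:[pong,stop] D:[]

Answer: sync,bye,req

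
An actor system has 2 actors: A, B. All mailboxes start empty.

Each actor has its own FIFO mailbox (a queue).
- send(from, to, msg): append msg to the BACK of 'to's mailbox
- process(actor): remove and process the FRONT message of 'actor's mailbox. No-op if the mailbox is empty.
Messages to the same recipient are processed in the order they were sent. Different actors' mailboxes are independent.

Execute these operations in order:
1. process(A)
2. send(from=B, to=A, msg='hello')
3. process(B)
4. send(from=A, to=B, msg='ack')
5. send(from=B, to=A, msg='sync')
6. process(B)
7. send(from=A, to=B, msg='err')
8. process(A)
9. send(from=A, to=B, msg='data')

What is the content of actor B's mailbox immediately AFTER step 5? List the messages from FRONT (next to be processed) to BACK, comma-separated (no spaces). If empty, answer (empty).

After 1 (process(A)): A:[] B:[]
After 2 (send(from=B, to=A, msg='hello')): A:[hello] B:[]
After 3 (process(B)): A:[hello] B:[]
After 4 (send(from=A, to=B, msg='ack')): A:[hello] B:[ack]
After 5 (send(from=B, to=A, msg='sync')): A:[hello,sync] B:[ack]

ack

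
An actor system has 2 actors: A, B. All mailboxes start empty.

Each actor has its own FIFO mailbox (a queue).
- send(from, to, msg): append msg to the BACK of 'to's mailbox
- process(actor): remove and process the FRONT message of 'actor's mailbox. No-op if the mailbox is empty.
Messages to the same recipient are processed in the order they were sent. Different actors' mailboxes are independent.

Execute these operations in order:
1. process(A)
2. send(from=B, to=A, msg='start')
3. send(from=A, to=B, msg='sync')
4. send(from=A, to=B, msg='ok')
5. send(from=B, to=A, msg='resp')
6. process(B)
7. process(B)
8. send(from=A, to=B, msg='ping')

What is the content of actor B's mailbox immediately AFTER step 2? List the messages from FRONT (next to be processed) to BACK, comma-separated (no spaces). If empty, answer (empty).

After 1 (process(A)): A:[] B:[]
After 2 (send(from=B, to=A, msg='start')): A:[start] B:[]

(empty)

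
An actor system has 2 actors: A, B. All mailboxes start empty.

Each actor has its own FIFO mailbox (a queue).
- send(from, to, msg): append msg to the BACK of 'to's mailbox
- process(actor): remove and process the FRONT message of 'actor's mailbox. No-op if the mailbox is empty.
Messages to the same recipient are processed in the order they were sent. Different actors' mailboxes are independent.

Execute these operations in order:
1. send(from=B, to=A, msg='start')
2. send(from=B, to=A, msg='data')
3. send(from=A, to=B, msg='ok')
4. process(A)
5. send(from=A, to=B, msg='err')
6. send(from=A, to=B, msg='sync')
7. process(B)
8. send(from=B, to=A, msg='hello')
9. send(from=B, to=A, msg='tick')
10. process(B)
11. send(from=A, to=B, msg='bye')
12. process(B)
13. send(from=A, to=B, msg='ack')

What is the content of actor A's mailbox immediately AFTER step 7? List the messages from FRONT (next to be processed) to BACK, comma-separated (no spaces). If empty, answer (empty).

After 1 (send(from=B, to=A, msg='start')): A:[start] B:[]
After 2 (send(from=B, to=A, msg='data')): A:[start,data] B:[]
After 3 (send(from=A, to=B, msg='ok')): A:[start,data] B:[ok]
After 4 (process(A)): A:[data] B:[ok]
After 5 (send(from=A, to=B, msg='err')): A:[data] B:[ok,err]
After 6 (send(from=A, to=B, msg='sync')): A:[data] B:[ok,err,sync]
After 7 (process(B)): A:[data] B:[err,sync]

data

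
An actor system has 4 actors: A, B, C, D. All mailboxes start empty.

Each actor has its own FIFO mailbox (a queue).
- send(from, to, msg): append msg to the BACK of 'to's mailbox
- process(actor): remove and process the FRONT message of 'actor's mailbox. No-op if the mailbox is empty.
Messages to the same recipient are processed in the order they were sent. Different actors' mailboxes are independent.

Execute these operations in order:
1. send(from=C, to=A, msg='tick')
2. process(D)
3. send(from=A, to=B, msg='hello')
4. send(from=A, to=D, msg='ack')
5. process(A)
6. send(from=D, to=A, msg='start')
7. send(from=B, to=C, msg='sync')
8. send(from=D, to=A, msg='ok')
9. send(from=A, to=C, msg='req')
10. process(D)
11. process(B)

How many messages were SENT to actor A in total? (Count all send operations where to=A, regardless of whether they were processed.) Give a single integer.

After 1 (send(from=C, to=A, msg='tick')): A:[tick] B:[] C:[] D:[]
After 2 (process(D)): A:[tick] B:[] C:[] D:[]
After 3 (send(from=A, to=B, msg='hello')): A:[tick] B:[hello] C:[] D:[]
After 4 (send(from=A, to=D, msg='ack')): A:[tick] B:[hello] C:[] D:[ack]
After 5 (process(A)): A:[] B:[hello] C:[] D:[ack]
After 6 (send(from=D, to=A, msg='start')): A:[start] B:[hello] C:[] D:[ack]
After 7 (send(from=B, to=C, msg='sync')): A:[start] B:[hello] C:[sync] D:[ack]
After 8 (send(from=D, to=A, msg='ok')): A:[start,ok] B:[hello] C:[sync] D:[ack]
After 9 (send(from=A, to=C, msg='req')): A:[start,ok] B:[hello] C:[sync,req] D:[ack]
After 10 (process(D)): A:[start,ok] B:[hello] C:[sync,req] D:[]
After 11 (process(B)): A:[start,ok] B:[] C:[sync,req] D:[]

Answer: 3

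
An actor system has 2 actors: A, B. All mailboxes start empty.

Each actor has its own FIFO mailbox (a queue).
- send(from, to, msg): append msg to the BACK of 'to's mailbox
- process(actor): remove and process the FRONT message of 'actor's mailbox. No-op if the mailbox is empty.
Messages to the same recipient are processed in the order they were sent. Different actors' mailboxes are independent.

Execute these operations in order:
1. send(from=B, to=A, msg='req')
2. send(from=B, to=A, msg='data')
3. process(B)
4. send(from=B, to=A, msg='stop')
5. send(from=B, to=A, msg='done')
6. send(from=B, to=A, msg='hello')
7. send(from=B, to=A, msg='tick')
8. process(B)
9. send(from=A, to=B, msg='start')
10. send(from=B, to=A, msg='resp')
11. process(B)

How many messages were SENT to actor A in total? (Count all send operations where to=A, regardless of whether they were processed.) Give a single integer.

After 1 (send(from=B, to=A, msg='req')): A:[req] B:[]
After 2 (send(from=B, to=A, msg='data')): A:[req,data] B:[]
After 3 (process(B)): A:[req,data] B:[]
After 4 (send(from=B, to=A, msg='stop')): A:[req,data,stop] B:[]
After 5 (send(from=B, to=A, msg='done')): A:[req,data,stop,done] B:[]
After 6 (send(from=B, to=A, msg='hello')): A:[req,data,stop,done,hello] B:[]
After 7 (send(from=B, to=A, msg='tick')): A:[req,data,stop,done,hello,tick] B:[]
After 8 (process(B)): A:[req,data,stop,done,hello,tick] B:[]
After 9 (send(from=A, to=B, msg='start')): A:[req,data,stop,done,hello,tick] B:[start]
After 10 (send(from=B, to=A, msg='resp')): A:[req,data,stop,done,hello,tick,resp] B:[start]
After 11 (process(B)): A:[req,data,stop,done,hello,tick,resp] B:[]

Answer: 7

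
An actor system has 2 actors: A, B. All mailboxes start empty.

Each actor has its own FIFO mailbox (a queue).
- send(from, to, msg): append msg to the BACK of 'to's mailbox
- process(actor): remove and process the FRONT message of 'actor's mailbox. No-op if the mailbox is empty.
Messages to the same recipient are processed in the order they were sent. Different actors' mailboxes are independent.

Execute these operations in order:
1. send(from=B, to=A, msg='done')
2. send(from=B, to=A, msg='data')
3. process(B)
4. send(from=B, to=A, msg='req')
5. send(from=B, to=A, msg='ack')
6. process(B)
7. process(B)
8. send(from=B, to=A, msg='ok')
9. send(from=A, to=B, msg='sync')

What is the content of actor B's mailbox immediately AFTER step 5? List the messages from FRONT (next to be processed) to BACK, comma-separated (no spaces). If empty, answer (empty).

After 1 (send(from=B, to=A, msg='done')): A:[done] B:[]
After 2 (send(from=B, to=A, msg='data')): A:[done,data] B:[]
After 3 (process(B)): A:[done,data] B:[]
After 4 (send(from=B, to=A, msg='req')): A:[done,data,req] B:[]
After 5 (send(from=B, to=A, msg='ack')): A:[done,data,req,ack] B:[]

(empty)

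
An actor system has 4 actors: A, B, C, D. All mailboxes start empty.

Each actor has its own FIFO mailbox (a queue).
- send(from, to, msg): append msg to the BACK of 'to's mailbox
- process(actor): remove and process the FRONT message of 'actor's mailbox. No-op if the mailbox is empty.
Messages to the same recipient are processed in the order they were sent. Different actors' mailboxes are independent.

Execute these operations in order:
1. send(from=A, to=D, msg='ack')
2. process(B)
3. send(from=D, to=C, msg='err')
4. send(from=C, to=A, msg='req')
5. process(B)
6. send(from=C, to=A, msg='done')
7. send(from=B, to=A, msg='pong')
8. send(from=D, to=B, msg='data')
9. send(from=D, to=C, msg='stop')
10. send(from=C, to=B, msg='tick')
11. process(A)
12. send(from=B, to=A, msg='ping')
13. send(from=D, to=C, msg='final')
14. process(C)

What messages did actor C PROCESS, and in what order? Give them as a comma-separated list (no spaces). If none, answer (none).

Answer: err

Derivation:
After 1 (send(from=A, to=D, msg='ack')): A:[] B:[] C:[] D:[ack]
After 2 (process(B)): A:[] B:[] C:[] D:[ack]
After 3 (send(from=D, to=C, msg='err')): A:[] B:[] C:[err] D:[ack]
After 4 (send(from=C, to=A, msg='req')): A:[req] B:[] C:[err] D:[ack]
After 5 (process(B)): A:[req] B:[] C:[err] D:[ack]
After 6 (send(from=C, to=A, msg='done')): A:[req,done] B:[] C:[err] D:[ack]
After 7 (send(from=B, to=A, msg='pong')): A:[req,done,pong] B:[] C:[err] D:[ack]
After 8 (send(from=D, to=B, msg='data')): A:[req,done,pong] B:[data] C:[err] D:[ack]
After 9 (send(from=D, to=C, msg='stop')): A:[req,done,pong] B:[data] C:[err,stop] D:[ack]
After 10 (send(from=C, to=B, msg='tick')): A:[req,done,pong] B:[data,tick] C:[err,stop] D:[ack]
After 11 (process(A)): A:[done,pong] B:[data,tick] C:[err,stop] D:[ack]
After 12 (send(from=B, to=A, msg='ping')): A:[done,pong,ping] B:[data,tick] C:[err,stop] D:[ack]
After 13 (send(from=D, to=C, msg='final')): A:[done,pong,ping] B:[data,tick] C:[err,stop,final] D:[ack]
After 14 (process(C)): A:[done,pong,ping] B:[data,tick] C:[stop,final] D:[ack]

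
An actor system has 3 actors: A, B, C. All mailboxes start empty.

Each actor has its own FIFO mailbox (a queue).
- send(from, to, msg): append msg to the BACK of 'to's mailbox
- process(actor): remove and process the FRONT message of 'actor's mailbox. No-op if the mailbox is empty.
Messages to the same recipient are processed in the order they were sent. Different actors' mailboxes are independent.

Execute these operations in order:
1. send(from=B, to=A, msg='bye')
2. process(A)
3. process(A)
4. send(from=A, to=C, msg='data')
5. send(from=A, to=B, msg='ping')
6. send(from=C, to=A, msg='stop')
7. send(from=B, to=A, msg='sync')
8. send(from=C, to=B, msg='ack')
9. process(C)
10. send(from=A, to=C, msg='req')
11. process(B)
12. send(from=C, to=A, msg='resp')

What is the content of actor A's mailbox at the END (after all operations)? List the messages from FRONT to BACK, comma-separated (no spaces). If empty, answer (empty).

After 1 (send(from=B, to=A, msg='bye')): A:[bye] B:[] C:[]
After 2 (process(A)): A:[] B:[] C:[]
After 3 (process(A)): A:[] B:[] C:[]
After 4 (send(from=A, to=C, msg='data')): A:[] B:[] C:[data]
After 5 (send(from=A, to=B, msg='ping')): A:[] B:[ping] C:[data]
After 6 (send(from=C, to=A, msg='stop')): A:[stop] B:[ping] C:[data]
After 7 (send(from=B, to=A, msg='sync')): A:[stop,sync] B:[ping] C:[data]
After 8 (send(from=C, to=B, msg='ack')): A:[stop,sync] B:[ping,ack] C:[data]
After 9 (process(C)): A:[stop,sync] B:[ping,ack] C:[]
After 10 (send(from=A, to=C, msg='req')): A:[stop,sync] B:[ping,ack] C:[req]
After 11 (process(B)): A:[stop,sync] B:[ack] C:[req]
After 12 (send(from=C, to=A, msg='resp')): A:[stop,sync,resp] B:[ack] C:[req]

Answer: stop,sync,resp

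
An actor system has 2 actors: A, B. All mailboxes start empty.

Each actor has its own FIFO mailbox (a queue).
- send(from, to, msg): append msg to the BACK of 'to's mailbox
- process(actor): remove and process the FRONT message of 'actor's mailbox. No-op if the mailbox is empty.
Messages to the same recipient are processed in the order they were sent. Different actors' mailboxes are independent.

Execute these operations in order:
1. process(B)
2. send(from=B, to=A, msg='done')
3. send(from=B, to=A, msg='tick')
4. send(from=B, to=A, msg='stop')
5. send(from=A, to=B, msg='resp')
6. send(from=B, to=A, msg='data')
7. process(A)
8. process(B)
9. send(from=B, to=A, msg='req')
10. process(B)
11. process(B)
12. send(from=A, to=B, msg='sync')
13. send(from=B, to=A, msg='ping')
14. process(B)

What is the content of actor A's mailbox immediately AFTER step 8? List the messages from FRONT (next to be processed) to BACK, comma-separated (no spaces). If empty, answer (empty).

After 1 (process(B)): A:[] B:[]
After 2 (send(from=B, to=A, msg='done')): A:[done] B:[]
After 3 (send(from=B, to=A, msg='tick')): A:[done,tick] B:[]
After 4 (send(from=B, to=A, msg='stop')): A:[done,tick,stop] B:[]
After 5 (send(from=A, to=B, msg='resp')): A:[done,tick,stop] B:[resp]
After 6 (send(from=B, to=A, msg='data')): A:[done,tick,stop,data] B:[resp]
After 7 (process(A)): A:[tick,stop,data] B:[resp]
After 8 (process(B)): A:[tick,stop,data] B:[]

tick,stop,data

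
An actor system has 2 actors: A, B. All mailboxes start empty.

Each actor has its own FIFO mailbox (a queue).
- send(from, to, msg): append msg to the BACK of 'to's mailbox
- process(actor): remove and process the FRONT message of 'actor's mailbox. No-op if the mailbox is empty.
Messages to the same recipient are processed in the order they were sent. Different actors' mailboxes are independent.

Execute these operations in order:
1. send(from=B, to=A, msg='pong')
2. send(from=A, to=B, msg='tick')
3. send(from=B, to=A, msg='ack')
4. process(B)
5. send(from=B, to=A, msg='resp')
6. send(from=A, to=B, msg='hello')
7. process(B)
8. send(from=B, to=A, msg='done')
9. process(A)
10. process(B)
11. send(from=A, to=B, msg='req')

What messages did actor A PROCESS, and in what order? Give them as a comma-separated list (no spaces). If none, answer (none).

After 1 (send(from=B, to=A, msg='pong')): A:[pong] B:[]
After 2 (send(from=A, to=B, msg='tick')): A:[pong] B:[tick]
After 3 (send(from=B, to=A, msg='ack')): A:[pong,ack] B:[tick]
After 4 (process(B)): A:[pong,ack] B:[]
After 5 (send(from=B, to=A, msg='resp')): A:[pong,ack,resp] B:[]
After 6 (send(from=A, to=B, msg='hello')): A:[pong,ack,resp] B:[hello]
After 7 (process(B)): A:[pong,ack,resp] B:[]
After 8 (send(from=B, to=A, msg='done')): A:[pong,ack,resp,done] B:[]
After 9 (process(A)): A:[ack,resp,done] B:[]
After 10 (process(B)): A:[ack,resp,done] B:[]
After 11 (send(from=A, to=B, msg='req')): A:[ack,resp,done] B:[req]

Answer: pong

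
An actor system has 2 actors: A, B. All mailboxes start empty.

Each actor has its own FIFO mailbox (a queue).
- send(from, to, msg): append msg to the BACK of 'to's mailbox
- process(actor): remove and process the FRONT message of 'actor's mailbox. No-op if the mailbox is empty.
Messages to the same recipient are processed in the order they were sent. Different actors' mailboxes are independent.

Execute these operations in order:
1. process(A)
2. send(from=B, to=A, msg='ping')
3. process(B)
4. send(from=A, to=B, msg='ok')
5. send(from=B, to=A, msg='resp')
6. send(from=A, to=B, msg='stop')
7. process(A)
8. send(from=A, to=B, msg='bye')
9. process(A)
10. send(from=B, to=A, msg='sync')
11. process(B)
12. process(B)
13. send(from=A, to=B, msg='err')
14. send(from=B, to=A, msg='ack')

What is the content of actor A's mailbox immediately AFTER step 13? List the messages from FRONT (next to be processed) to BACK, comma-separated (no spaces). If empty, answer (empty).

After 1 (process(A)): A:[] B:[]
After 2 (send(from=B, to=A, msg='ping')): A:[ping] B:[]
After 3 (process(B)): A:[ping] B:[]
After 4 (send(from=A, to=B, msg='ok')): A:[ping] B:[ok]
After 5 (send(from=B, to=A, msg='resp')): A:[ping,resp] B:[ok]
After 6 (send(from=A, to=B, msg='stop')): A:[ping,resp] B:[ok,stop]
After 7 (process(A)): A:[resp] B:[ok,stop]
After 8 (send(from=A, to=B, msg='bye')): A:[resp] B:[ok,stop,bye]
After 9 (process(A)): A:[] B:[ok,stop,bye]
After 10 (send(from=B, to=A, msg='sync')): A:[sync] B:[ok,stop,bye]
After 11 (process(B)): A:[sync] B:[stop,bye]
After 12 (process(B)): A:[sync] B:[bye]
After 13 (send(from=A, to=B, msg='err')): A:[sync] B:[bye,err]

sync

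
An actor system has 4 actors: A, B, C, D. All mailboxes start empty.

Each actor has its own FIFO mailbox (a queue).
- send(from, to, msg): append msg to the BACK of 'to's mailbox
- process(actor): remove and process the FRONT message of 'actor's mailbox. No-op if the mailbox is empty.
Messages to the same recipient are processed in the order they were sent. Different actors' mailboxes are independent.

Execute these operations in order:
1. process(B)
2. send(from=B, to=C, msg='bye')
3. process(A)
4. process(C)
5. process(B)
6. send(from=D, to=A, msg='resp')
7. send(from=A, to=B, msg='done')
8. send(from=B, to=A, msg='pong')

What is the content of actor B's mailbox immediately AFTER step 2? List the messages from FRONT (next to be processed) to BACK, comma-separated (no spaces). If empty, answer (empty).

After 1 (process(B)): A:[] B:[] C:[] D:[]
After 2 (send(from=B, to=C, msg='bye')): A:[] B:[] C:[bye] D:[]

(empty)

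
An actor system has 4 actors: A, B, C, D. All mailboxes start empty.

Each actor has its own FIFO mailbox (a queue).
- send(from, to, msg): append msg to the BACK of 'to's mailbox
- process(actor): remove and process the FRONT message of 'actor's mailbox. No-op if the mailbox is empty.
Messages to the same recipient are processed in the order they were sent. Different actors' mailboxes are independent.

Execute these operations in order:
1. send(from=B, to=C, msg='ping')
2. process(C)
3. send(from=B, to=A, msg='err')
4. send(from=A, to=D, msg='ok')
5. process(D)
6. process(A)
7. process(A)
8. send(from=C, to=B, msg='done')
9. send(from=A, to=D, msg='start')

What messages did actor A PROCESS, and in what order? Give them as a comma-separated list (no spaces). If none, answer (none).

After 1 (send(from=B, to=C, msg='ping')): A:[] B:[] C:[ping] D:[]
After 2 (process(C)): A:[] B:[] C:[] D:[]
After 3 (send(from=B, to=A, msg='err')): A:[err] B:[] C:[] D:[]
After 4 (send(from=A, to=D, msg='ok')): A:[err] B:[] C:[] D:[ok]
After 5 (process(D)): A:[err] B:[] C:[] D:[]
After 6 (process(A)): A:[] B:[] C:[] D:[]
After 7 (process(A)): A:[] B:[] C:[] D:[]
After 8 (send(from=C, to=B, msg='done')): A:[] B:[done] C:[] D:[]
After 9 (send(from=A, to=D, msg='start')): A:[] B:[done] C:[] D:[start]

Answer: err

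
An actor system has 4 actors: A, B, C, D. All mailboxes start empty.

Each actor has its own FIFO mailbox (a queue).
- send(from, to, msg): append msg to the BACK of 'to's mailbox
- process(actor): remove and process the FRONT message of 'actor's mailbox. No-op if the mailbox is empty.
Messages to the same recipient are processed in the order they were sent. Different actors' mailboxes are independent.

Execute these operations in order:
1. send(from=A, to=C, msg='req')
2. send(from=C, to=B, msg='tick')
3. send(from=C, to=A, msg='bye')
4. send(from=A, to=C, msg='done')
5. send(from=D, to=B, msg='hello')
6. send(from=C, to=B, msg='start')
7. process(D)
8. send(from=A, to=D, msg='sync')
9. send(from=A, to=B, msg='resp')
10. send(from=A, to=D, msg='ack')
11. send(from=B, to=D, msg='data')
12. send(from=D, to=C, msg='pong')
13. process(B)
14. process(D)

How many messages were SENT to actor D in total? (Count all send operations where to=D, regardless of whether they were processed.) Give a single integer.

Answer: 3

Derivation:
After 1 (send(from=A, to=C, msg='req')): A:[] B:[] C:[req] D:[]
After 2 (send(from=C, to=B, msg='tick')): A:[] B:[tick] C:[req] D:[]
After 3 (send(from=C, to=A, msg='bye')): A:[bye] B:[tick] C:[req] D:[]
After 4 (send(from=A, to=C, msg='done')): A:[bye] B:[tick] C:[req,done] D:[]
After 5 (send(from=D, to=B, msg='hello')): A:[bye] B:[tick,hello] C:[req,done] D:[]
After 6 (send(from=C, to=B, msg='start')): A:[bye] B:[tick,hello,start] C:[req,done] D:[]
After 7 (process(D)): A:[bye] B:[tick,hello,start] C:[req,done] D:[]
After 8 (send(from=A, to=D, msg='sync')): A:[bye] B:[tick,hello,start] C:[req,done] D:[sync]
After 9 (send(from=A, to=B, msg='resp')): A:[bye] B:[tick,hello,start,resp] C:[req,done] D:[sync]
After 10 (send(from=A, to=D, msg='ack')): A:[bye] B:[tick,hello,start,resp] C:[req,done] D:[sync,ack]
After 11 (send(from=B, to=D, msg='data')): A:[bye] B:[tick,hello,start,resp] C:[req,done] D:[sync,ack,data]
After 12 (send(from=D, to=C, msg='pong')): A:[bye] B:[tick,hello,start,resp] C:[req,done,pong] D:[sync,ack,data]
After 13 (process(B)): A:[bye] B:[hello,start,resp] C:[req,done,pong] D:[sync,ack,data]
After 14 (process(D)): A:[bye] B:[hello,start,resp] C:[req,done,pong] D:[ack,data]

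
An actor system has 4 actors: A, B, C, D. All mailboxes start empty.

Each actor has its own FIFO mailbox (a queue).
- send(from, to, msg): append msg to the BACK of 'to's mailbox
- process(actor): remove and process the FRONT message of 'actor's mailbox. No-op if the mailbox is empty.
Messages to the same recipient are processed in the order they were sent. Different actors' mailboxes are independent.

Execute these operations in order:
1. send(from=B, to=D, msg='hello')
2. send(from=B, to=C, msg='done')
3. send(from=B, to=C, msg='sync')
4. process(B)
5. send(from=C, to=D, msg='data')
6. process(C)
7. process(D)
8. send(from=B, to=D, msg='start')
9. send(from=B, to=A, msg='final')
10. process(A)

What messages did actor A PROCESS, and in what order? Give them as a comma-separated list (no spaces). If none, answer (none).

Answer: final

Derivation:
After 1 (send(from=B, to=D, msg='hello')): A:[] B:[] C:[] D:[hello]
After 2 (send(from=B, to=C, msg='done')): A:[] B:[] C:[done] D:[hello]
After 3 (send(from=B, to=C, msg='sync')): A:[] B:[] C:[done,sync] D:[hello]
After 4 (process(B)): A:[] B:[] C:[done,sync] D:[hello]
After 5 (send(from=C, to=D, msg='data')): A:[] B:[] C:[done,sync] D:[hello,data]
After 6 (process(C)): A:[] B:[] C:[sync] D:[hello,data]
After 7 (process(D)): A:[] B:[] C:[sync] D:[data]
After 8 (send(from=B, to=D, msg='start')): A:[] B:[] C:[sync] D:[data,start]
After 9 (send(from=B, to=A, msg='final')): A:[final] B:[] C:[sync] D:[data,start]
After 10 (process(A)): A:[] B:[] C:[sync] D:[data,start]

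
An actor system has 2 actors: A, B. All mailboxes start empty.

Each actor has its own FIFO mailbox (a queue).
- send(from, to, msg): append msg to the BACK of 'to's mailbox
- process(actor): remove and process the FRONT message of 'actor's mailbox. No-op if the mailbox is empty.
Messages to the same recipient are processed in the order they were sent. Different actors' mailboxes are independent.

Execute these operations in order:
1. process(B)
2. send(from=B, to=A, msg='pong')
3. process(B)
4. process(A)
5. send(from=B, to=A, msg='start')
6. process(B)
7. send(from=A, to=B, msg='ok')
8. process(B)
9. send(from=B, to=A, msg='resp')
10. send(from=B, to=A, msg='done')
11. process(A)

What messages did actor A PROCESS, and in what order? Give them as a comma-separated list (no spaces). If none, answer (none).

Answer: pong,start

Derivation:
After 1 (process(B)): A:[] B:[]
After 2 (send(from=B, to=A, msg='pong')): A:[pong] B:[]
After 3 (process(B)): A:[pong] B:[]
After 4 (process(A)): A:[] B:[]
After 5 (send(from=B, to=A, msg='start')): A:[start] B:[]
After 6 (process(B)): A:[start] B:[]
After 7 (send(from=A, to=B, msg='ok')): A:[start] B:[ok]
After 8 (process(B)): A:[start] B:[]
After 9 (send(from=B, to=A, msg='resp')): A:[start,resp] B:[]
After 10 (send(from=B, to=A, msg='done')): A:[start,resp,done] B:[]
After 11 (process(A)): A:[resp,done] B:[]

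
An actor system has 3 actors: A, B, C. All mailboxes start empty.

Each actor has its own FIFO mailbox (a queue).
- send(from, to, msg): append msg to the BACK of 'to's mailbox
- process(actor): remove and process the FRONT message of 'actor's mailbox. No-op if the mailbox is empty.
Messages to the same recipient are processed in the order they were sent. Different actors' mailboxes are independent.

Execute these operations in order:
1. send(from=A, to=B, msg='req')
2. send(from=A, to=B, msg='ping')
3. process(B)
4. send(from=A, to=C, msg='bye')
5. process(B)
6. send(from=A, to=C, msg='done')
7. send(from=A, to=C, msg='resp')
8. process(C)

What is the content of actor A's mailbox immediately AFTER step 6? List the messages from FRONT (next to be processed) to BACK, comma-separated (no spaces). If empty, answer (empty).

After 1 (send(from=A, to=B, msg='req')): A:[] B:[req] C:[]
After 2 (send(from=A, to=B, msg='ping')): A:[] B:[req,ping] C:[]
After 3 (process(B)): A:[] B:[ping] C:[]
After 4 (send(from=A, to=C, msg='bye')): A:[] B:[ping] C:[bye]
After 5 (process(B)): A:[] B:[] C:[bye]
After 6 (send(from=A, to=C, msg='done')): A:[] B:[] C:[bye,done]

(empty)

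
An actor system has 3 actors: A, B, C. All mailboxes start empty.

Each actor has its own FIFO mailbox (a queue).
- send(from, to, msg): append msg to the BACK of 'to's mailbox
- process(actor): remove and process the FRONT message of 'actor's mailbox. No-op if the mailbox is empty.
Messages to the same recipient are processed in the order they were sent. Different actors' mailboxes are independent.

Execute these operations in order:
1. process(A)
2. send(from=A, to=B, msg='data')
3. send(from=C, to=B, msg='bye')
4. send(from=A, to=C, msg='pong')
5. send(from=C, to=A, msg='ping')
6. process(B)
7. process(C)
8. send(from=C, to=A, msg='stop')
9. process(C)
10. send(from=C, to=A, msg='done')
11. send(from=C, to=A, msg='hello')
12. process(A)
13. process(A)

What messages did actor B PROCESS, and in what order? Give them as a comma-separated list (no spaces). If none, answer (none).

Answer: data

Derivation:
After 1 (process(A)): A:[] B:[] C:[]
After 2 (send(from=A, to=B, msg='data')): A:[] B:[data] C:[]
After 3 (send(from=C, to=B, msg='bye')): A:[] B:[data,bye] C:[]
After 4 (send(from=A, to=C, msg='pong')): A:[] B:[data,bye] C:[pong]
After 5 (send(from=C, to=A, msg='ping')): A:[ping] B:[data,bye] C:[pong]
After 6 (process(B)): A:[ping] B:[bye] C:[pong]
After 7 (process(C)): A:[ping] B:[bye] C:[]
After 8 (send(from=C, to=A, msg='stop')): A:[ping,stop] B:[bye] C:[]
After 9 (process(C)): A:[ping,stop] B:[bye] C:[]
After 10 (send(from=C, to=A, msg='done')): A:[ping,stop,done] B:[bye] C:[]
After 11 (send(from=C, to=A, msg='hello')): A:[ping,stop,done,hello] B:[bye] C:[]
After 12 (process(A)): A:[stop,done,hello] B:[bye] C:[]
After 13 (process(A)): A:[done,hello] B:[bye] C:[]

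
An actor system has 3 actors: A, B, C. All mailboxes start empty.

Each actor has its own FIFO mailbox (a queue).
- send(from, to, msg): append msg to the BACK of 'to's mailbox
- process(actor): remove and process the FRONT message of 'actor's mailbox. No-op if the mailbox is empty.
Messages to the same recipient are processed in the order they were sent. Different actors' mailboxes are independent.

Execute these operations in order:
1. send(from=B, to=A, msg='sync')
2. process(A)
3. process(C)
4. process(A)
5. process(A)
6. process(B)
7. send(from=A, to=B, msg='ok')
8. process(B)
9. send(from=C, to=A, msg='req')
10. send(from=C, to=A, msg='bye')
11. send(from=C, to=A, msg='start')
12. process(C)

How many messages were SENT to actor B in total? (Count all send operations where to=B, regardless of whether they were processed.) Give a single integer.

Answer: 1

Derivation:
After 1 (send(from=B, to=A, msg='sync')): A:[sync] B:[] C:[]
After 2 (process(A)): A:[] B:[] C:[]
After 3 (process(C)): A:[] B:[] C:[]
After 4 (process(A)): A:[] B:[] C:[]
After 5 (process(A)): A:[] B:[] C:[]
After 6 (process(B)): A:[] B:[] C:[]
After 7 (send(from=A, to=B, msg='ok')): A:[] B:[ok] C:[]
After 8 (process(B)): A:[] B:[] C:[]
After 9 (send(from=C, to=A, msg='req')): A:[req] B:[] C:[]
After 10 (send(from=C, to=A, msg='bye')): A:[req,bye] B:[] C:[]
After 11 (send(from=C, to=A, msg='start')): A:[req,bye,start] B:[] C:[]
After 12 (process(C)): A:[req,bye,start] B:[] C:[]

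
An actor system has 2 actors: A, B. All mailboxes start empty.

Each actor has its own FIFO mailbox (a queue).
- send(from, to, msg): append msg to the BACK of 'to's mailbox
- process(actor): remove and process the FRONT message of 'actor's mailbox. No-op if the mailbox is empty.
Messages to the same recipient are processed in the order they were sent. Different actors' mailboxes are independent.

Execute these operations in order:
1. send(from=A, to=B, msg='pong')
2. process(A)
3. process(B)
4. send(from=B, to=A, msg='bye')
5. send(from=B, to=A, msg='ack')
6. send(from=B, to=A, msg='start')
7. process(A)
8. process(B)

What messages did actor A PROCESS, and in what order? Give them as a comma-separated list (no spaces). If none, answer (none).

After 1 (send(from=A, to=B, msg='pong')): A:[] B:[pong]
After 2 (process(A)): A:[] B:[pong]
After 3 (process(B)): A:[] B:[]
After 4 (send(from=B, to=A, msg='bye')): A:[bye] B:[]
After 5 (send(from=B, to=A, msg='ack')): A:[bye,ack] B:[]
After 6 (send(from=B, to=A, msg='start')): A:[bye,ack,start] B:[]
After 7 (process(A)): A:[ack,start] B:[]
After 8 (process(B)): A:[ack,start] B:[]

Answer: bye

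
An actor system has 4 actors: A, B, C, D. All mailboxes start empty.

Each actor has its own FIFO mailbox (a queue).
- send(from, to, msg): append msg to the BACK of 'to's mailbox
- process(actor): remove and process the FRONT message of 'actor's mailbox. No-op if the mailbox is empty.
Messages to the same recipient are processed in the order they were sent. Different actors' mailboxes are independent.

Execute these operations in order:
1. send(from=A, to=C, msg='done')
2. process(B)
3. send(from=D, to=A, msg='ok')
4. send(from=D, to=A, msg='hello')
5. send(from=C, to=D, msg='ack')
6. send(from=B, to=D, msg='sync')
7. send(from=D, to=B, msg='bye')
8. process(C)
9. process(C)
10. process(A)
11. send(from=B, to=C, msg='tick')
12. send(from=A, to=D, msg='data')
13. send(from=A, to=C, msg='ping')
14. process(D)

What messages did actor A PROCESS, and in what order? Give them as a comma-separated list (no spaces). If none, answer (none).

After 1 (send(from=A, to=C, msg='done')): A:[] B:[] C:[done] D:[]
After 2 (process(B)): A:[] B:[] C:[done] D:[]
After 3 (send(from=D, to=A, msg='ok')): A:[ok] B:[] C:[done] D:[]
After 4 (send(from=D, to=A, msg='hello')): A:[ok,hello] B:[] C:[done] D:[]
After 5 (send(from=C, to=D, msg='ack')): A:[ok,hello] B:[] C:[done] D:[ack]
After 6 (send(from=B, to=D, msg='sync')): A:[ok,hello] B:[] C:[done] D:[ack,sync]
After 7 (send(from=D, to=B, msg='bye')): A:[ok,hello] B:[bye] C:[done] D:[ack,sync]
After 8 (process(C)): A:[ok,hello] B:[bye] C:[] D:[ack,sync]
After 9 (process(C)): A:[ok,hello] B:[bye] C:[] D:[ack,sync]
After 10 (process(A)): A:[hello] B:[bye] C:[] D:[ack,sync]
After 11 (send(from=B, to=C, msg='tick')): A:[hello] B:[bye] C:[tick] D:[ack,sync]
After 12 (send(from=A, to=D, msg='data')): A:[hello] B:[bye] C:[tick] D:[ack,sync,data]
After 13 (send(from=A, to=C, msg='ping')): A:[hello] B:[bye] C:[tick,ping] D:[ack,sync,data]
After 14 (process(D)): A:[hello] B:[bye] C:[tick,ping] D:[sync,data]

Answer: ok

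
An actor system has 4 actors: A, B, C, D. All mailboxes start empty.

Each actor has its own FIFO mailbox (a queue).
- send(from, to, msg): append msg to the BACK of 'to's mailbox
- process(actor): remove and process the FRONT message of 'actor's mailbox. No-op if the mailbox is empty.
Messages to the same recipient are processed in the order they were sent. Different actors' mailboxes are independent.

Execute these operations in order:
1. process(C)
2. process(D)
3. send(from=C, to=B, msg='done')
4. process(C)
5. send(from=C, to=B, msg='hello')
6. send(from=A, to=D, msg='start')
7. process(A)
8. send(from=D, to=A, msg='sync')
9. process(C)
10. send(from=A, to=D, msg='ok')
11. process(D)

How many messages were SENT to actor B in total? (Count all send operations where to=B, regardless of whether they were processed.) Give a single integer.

Answer: 2

Derivation:
After 1 (process(C)): A:[] B:[] C:[] D:[]
After 2 (process(D)): A:[] B:[] C:[] D:[]
After 3 (send(from=C, to=B, msg='done')): A:[] B:[done] C:[] D:[]
After 4 (process(C)): A:[] B:[done] C:[] D:[]
After 5 (send(from=C, to=B, msg='hello')): A:[] B:[done,hello] C:[] D:[]
After 6 (send(from=A, to=D, msg='start')): A:[] B:[done,hello] C:[] D:[start]
After 7 (process(A)): A:[] B:[done,hello] C:[] D:[start]
After 8 (send(from=D, to=A, msg='sync')): A:[sync] B:[done,hello] C:[] D:[start]
After 9 (process(C)): A:[sync] B:[done,hello] C:[] D:[start]
After 10 (send(from=A, to=D, msg='ok')): A:[sync] B:[done,hello] C:[] D:[start,ok]
After 11 (process(D)): A:[sync] B:[done,hello] C:[] D:[ok]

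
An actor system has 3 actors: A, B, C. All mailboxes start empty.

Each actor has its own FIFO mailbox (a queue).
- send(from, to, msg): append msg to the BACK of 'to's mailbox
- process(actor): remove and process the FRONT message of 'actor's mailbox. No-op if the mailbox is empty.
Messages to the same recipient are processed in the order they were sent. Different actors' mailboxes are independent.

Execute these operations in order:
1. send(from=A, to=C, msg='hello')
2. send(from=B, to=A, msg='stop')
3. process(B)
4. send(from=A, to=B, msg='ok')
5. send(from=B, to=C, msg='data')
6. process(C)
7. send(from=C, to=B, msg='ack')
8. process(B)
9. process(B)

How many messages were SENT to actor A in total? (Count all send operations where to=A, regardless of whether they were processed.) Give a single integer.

Answer: 1

Derivation:
After 1 (send(from=A, to=C, msg='hello')): A:[] B:[] C:[hello]
After 2 (send(from=B, to=A, msg='stop')): A:[stop] B:[] C:[hello]
After 3 (process(B)): A:[stop] B:[] C:[hello]
After 4 (send(from=A, to=B, msg='ok')): A:[stop] B:[ok] C:[hello]
After 5 (send(from=B, to=C, msg='data')): A:[stop] B:[ok] C:[hello,data]
After 6 (process(C)): A:[stop] B:[ok] C:[data]
After 7 (send(from=C, to=B, msg='ack')): A:[stop] B:[ok,ack] C:[data]
After 8 (process(B)): A:[stop] B:[ack] C:[data]
After 9 (process(B)): A:[stop] B:[] C:[data]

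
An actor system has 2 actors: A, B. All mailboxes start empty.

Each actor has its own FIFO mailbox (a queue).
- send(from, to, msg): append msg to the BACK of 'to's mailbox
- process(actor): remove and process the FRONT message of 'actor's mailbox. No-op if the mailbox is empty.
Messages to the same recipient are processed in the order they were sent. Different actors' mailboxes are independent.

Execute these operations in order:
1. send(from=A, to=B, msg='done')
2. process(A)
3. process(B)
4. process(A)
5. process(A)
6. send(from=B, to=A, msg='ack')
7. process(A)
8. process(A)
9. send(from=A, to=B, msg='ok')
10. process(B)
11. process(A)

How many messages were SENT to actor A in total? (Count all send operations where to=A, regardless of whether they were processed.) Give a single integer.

After 1 (send(from=A, to=B, msg='done')): A:[] B:[done]
After 2 (process(A)): A:[] B:[done]
After 3 (process(B)): A:[] B:[]
After 4 (process(A)): A:[] B:[]
After 5 (process(A)): A:[] B:[]
After 6 (send(from=B, to=A, msg='ack')): A:[ack] B:[]
After 7 (process(A)): A:[] B:[]
After 8 (process(A)): A:[] B:[]
After 9 (send(from=A, to=B, msg='ok')): A:[] B:[ok]
After 10 (process(B)): A:[] B:[]
After 11 (process(A)): A:[] B:[]

Answer: 1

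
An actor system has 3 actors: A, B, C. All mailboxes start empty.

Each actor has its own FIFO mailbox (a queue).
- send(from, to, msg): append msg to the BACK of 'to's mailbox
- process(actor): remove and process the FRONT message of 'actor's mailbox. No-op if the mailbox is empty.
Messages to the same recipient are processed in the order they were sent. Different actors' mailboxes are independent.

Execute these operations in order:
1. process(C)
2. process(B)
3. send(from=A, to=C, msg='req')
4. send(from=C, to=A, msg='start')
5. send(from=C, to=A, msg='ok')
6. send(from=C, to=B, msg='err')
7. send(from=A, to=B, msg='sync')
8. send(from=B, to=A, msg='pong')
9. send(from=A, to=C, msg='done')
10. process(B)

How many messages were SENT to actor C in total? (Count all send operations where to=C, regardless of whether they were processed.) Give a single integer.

Answer: 2

Derivation:
After 1 (process(C)): A:[] B:[] C:[]
After 2 (process(B)): A:[] B:[] C:[]
After 3 (send(from=A, to=C, msg='req')): A:[] B:[] C:[req]
After 4 (send(from=C, to=A, msg='start')): A:[start] B:[] C:[req]
After 5 (send(from=C, to=A, msg='ok')): A:[start,ok] B:[] C:[req]
After 6 (send(from=C, to=B, msg='err')): A:[start,ok] B:[err] C:[req]
After 7 (send(from=A, to=B, msg='sync')): A:[start,ok] B:[err,sync] C:[req]
After 8 (send(from=B, to=A, msg='pong')): A:[start,ok,pong] B:[err,sync] C:[req]
After 9 (send(from=A, to=C, msg='done')): A:[start,ok,pong] B:[err,sync] C:[req,done]
After 10 (process(B)): A:[start,ok,pong] B:[sync] C:[req,done]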